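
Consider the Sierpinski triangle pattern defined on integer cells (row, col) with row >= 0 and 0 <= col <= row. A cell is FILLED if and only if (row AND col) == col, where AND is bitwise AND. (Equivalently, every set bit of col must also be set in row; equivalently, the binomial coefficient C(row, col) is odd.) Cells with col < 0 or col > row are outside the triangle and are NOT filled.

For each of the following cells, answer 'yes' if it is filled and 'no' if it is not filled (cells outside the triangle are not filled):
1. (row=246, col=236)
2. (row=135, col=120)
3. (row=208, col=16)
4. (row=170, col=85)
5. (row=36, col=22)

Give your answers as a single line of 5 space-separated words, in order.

Answer: no no yes no no

Derivation:
(246,236): row=0b11110110, col=0b11101100, row AND col = 0b11100100 = 228; 228 != 236 -> empty
(135,120): row=0b10000111, col=0b1111000, row AND col = 0b0 = 0; 0 != 120 -> empty
(208,16): row=0b11010000, col=0b10000, row AND col = 0b10000 = 16; 16 == 16 -> filled
(170,85): row=0b10101010, col=0b1010101, row AND col = 0b0 = 0; 0 != 85 -> empty
(36,22): row=0b100100, col=0b10110, row AND col = 0b100 = 4; 4 != 22 -> empty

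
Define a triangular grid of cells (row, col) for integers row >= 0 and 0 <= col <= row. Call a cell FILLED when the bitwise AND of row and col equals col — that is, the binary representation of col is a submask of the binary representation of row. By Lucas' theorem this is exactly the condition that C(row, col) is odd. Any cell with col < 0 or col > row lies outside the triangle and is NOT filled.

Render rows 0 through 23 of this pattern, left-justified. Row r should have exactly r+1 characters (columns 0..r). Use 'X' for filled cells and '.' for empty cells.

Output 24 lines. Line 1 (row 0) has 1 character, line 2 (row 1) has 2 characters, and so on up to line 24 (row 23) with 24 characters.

r0=0: X
r1=1: XX
r2=10: X.X
r3=11: XXXX
r4=100: X...X
r5=101: XX..XX
r6=110: X.X.X.X
r7=111: XXXXXXXX
r8=1000: X.......X
r9=1001: XX......XX
r10=1010: X.X.....X.X
r11=1011: XXXX....XXXX
r12=1100: X...X...X...X
r13=1101: XX..XX..XX..XX
r14=1110: X.X.X.X.X.X.X.X
r15=1111: XXXXXXXXXXXXXXXX
r16=10000: X...............X
r17=10001: XX..............XX
r18=10010: X.X.............X.X
r19=10011: XXXX............XXXX
r20=10100: X...X...........X...X
r21=10101: XX..XX..........XX..XX
r22=10110: X.X.X.X.........X.X.X.X
r23=10111: XXXXXXXX........XXXXXXXX

Answer: X
XX
X.X
XXXX
X...X
XX..XX
X.X.X.X
XXXXXXXX
X.......X
XX......XX
X.X.....X.X
XXXX....XXXX
X...X...X...X
XX..XX..XX..XX
X.X.X.X.X.X.X.X
XXXXXXXXXXXXXXXX
X...............X
XX..............XX
X.X.............X.X
XXXX............XXXX
X...X...........X...X
XX..XX..........XX..XX
X.X.X.X.........X.X.X.X
XXXXXXXX........XXXXXXXX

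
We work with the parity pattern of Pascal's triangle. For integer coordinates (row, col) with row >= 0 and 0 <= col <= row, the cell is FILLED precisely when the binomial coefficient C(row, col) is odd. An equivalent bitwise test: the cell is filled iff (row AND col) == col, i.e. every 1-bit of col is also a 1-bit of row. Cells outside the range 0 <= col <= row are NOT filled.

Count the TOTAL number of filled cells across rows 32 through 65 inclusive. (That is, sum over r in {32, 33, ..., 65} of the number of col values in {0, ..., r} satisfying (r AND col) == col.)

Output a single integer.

Answer: 492

Derivation:
r32=100000 pc1: +2 =2
r33=100001 pc2: +4 =6
r34=100010 pc2: +4 =10
r35=100011 pc3: +8 =18
r36=100100 pc2: +4 =22
r37=100101 pc3: +8 =30
r38=100110 pc3: +8 =38
r39=100111 pc4: +16 =54
r40=101000 pc2: +4 =58
r41=101001 pc3: +8 =66
r42=101010 pc3: +8 =74
r43=101011 pc4: +16 =90
r44=101100 pc3: +8 =98
r45=101101 pc4: +16 =114
r46=101110 pc4: +16 =130
r47=101111 pc5: +32 =162
r48=110000 pc2: +4 =166
r49=110001 pc3: +8 =174
r50=110010 pc3: +8 =182
r51=110011 pc4: +16 =198
r52=110100 pc3: +8 =206
r53=110101 pc4: +16 =222
r54=110110 pc4: +16 =238
r55=110111 pc5: +32 =270
r56=111000 pc3: +8 =278
r57=111001 pc4: +16 =294
r58=111010 pc4: +16 =310
r59=111011 pc5: +32 =342
r60=111100 pc4: +16 =358
r61=111101 pc5: +32 =390
r62=111110 pc5: +32 =422
r63=111111 pc6: +64 =486
r64=1000000 pc1: +2 =488
r65=1000001 pc2: +4 =492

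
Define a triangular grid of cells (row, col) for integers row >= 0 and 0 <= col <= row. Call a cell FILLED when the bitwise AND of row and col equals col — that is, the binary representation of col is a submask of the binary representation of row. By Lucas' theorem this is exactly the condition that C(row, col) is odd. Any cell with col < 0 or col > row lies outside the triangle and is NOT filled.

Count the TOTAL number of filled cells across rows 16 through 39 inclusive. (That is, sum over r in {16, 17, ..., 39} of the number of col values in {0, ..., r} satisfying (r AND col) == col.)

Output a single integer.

r16=10000 pc1: +2 =2
r17=10001 pc2: +4 =6
r18=10010 pc2: +4 =10
r19=10011 pc3: +8 =18
r20=10100 pc2: +4 =22
r21=10101 pc3: +8 =30
r22=10110 pc3: +8 =38
r23=10111 pc4: +16 =54
r24=11000 pc2: +4 =58
r25=11001 pc3: +8 =66
r26=11010 pc3: +8 =74
r27=11011 pc4: +16 =90
r28=11100 pc3: +8 =98
r29=11101 pc4: +16 =114
r30=11110 pc4: +16 =130
r31=11111 pc5: +32 =162
r32=100000 pc1: +2 =164
r33=100001 pc2: +4 =168
r34=100010 pc2: +4 =172
r35=100011 pc3: +8 =180
r36=100100 pc2: +4 =184
r37=100101 pc3: +8 =192
r38=100110 pc3: +8 =200
r39=100111 pc4: +16 =216

Answer: 216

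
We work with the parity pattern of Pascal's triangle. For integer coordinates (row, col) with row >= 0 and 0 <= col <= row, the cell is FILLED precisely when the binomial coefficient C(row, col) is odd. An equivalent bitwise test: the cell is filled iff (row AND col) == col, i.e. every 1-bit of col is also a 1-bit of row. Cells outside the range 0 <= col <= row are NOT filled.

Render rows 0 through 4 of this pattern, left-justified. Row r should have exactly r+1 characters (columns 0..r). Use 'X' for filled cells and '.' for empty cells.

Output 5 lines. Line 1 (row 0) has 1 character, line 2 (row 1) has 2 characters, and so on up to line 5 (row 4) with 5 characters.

r0=0: X
r1=1: XX
r2=10: X.X
r3=11: XXXX
r4=100: X...X

Answer: X
XX
X.X
XXXX
X...X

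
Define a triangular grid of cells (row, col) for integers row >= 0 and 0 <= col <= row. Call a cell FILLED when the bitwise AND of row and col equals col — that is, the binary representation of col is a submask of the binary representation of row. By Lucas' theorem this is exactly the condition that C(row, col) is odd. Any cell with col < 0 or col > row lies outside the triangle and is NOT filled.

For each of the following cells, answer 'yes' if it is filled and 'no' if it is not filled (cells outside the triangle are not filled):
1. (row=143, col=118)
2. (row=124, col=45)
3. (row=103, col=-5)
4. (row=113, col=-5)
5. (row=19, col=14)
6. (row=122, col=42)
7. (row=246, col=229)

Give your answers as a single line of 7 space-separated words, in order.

(143,118): row=0b10001111, col=0b1110110, row AND col = 0b110 = 6; 6 != 118 -> empty
(124,45): row=0b1111100, col=0b101101, row AND col = 0b101100 = 44; 44 != 45 -> empty
(103,-5): col outside [0, 103] -> not filled
(113,-5): col outside [0, 113] -> not filled
(19,14): row=0b10011, col=0b1110, row AND col = 0b10 = 2; 2 != 14 -> empty
(122,42): row=0b1111010, col=0b101010, row AND col = 0b101010 = 42; 42 == 42 -> filled
(246,229): row=0b11110110, col=0b11100101, row AND col = 0b11100100 = 228; 228 != 229 -> empty

Answer: no no no no no yes no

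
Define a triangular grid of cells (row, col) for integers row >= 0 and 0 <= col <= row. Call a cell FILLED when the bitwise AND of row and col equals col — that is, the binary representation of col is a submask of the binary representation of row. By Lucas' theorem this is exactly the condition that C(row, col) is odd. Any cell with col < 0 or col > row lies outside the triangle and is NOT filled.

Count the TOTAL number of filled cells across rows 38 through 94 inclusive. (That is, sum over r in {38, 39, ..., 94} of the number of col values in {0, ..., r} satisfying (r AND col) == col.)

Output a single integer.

r38=100110 pc3: +8 =8
r39=100111 pc4: +16 =24
r40=101000 pc2: +4 =28
r41=101001 pc3: +8 =36
r42=101010 pc3: +8 =44
r43=101011 pc4: +16 =60
r44=101100 pc3: +8 =68
r45=101101 pc4: +16 =84
r46=101110 pc4: +16 =100
r47=101111 pc5: +32 =132
r48=110000 pc2: +4 =136
r49=110001 pc3: +8 =144
r50=110010 pc3: +8 =152
r51=110011 pc4: +16 =168
r52=110100 pc3: +8 =176
r53=110101 pc4: +16 =192
r54=110110 pc4: +16 =208
r55=110111 pc5: +32 =240
r56=111000 pc3: +8 =248
r57=111001 pc4: +16 =264
r58=111010 pc4: +16 =280
r59=111011 pc5: +32 =312
r60=111100 pc4: +16 =328
r61=111101 pc5: +32 =360
r62=111110 pc5: +32 =392
r63=111111 pc6: +64 =456
r64=1000000 pc1: +2 =458
r65=1000001 pc2: +4 =462
r66=1000010 pc2: +4 =466
r67=1000011 pc3: +8 =474
r68=1000100 pc2: +4 =478
r69=1000101 pc3: +8 =486
r70=1000110 pc3: +8 =494
r71=1000111 pc4: +16 =510
r72=1001000 pc2: +4 =514
r73=1001001 pc3: +8 =522
r74=1001010 pc3: +8 =530
r75=1001011 pc4: +16 =546
r76=1001100 pc3: +8 =554
r77=1001101 pc4: +16 =570
r78=1001110 pc4: +16 =586
r79=1001111 pc5: +32 =618
r80=1010000 pc2: +4 =622
r81=1010001 pc3: +8 =630
r82=1010010 pc3: +8 =638
r83=1010011 pc4: +16 =654
r84=1010100 pc3: +8 =662
r85=1010101 pc4: +16 =678
r86=1010110 pc4: +16 =694
r87=1010111 pc5: +32 =726
r88=1011000 pc3: +8 =734
r89=1011001 pc4: +16 =750
r90=1011010 pc4: +16 =766
r91=1011011 pc5: +32 =798
r92=1011100 pc4: +16 =814
r93=1011101 pc5: +32 =846
r94=1011110 pc5: +32 =878

Answer: 878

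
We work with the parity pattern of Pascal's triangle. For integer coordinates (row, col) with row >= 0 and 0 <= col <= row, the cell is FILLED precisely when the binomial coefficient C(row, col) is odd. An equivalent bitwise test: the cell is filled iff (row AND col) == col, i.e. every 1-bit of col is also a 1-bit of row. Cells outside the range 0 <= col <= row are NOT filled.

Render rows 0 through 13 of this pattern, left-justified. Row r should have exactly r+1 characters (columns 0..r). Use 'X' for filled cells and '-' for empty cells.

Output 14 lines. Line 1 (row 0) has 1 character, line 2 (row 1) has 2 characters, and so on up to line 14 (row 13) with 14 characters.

Answer: X
XX
X-X
XXXX
X---X
XX--XX
X-X-X-X
XXXXXXXX
X-------X
XX------XX
X-X-----X-X
XXXX----XXXX
X---X---X---X
XX--XX--XX--XX

Derivation:
r0=0: X
r1=1: XX
r2=10: X-X
r3=11: XXXX
r4=100: X---X
r5=101: XX--XX
r6=110: X-X-X-X
r7=111: XXXXXXXX
r8=1000: X-------X
r9=1001: XX------XX
r10=1010: X-X-----X-X
r11=1011: XXXX----XXXX
r12=1100: X---X---X---X
r13=1101: XX--XX--XX--XX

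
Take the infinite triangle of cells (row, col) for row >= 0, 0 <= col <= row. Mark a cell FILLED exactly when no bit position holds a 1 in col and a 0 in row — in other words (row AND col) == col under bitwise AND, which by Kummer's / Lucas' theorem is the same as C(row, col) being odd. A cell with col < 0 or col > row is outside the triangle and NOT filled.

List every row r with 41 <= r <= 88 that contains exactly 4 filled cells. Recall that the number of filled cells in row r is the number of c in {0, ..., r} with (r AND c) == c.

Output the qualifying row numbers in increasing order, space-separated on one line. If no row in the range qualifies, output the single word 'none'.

Row r has 2^popcount(r) filled cells, so we need popcount(r) = log2(4) = 2.
Scan r = 41..88 and keep those with exactly 2 one-bits:
r=41=101001 popcount=3 -> skip
r=42=101010 popcount=3 -> skip
r=43=101011 popcount=4 -> skip
r=44=101100 popcount=3 -> skip
r=45=101101 popcount=4 -> skip
r=46=101110 popcount=4 -> skip
r=47=101111 popcount=5 -> skip
r=48=110000 popcount=2 -> KEEP
r=49=110001 popcount=3 -> skip
r=50=110010 popcount=3 -> skip
r=51=110011 popcount=4 -> skip
r=52=110100 popcount=3 -> skip
r=53=110101 popcount=4 -> skip
r=54=110110 popcount=4 -> skip
r=55=110111 popcount=5 -> skip
r=56=111000 popcount=3 -> skip
r=57=111001 popcount=4 -> skip
r=58=111010 popcount=4 -> skip
r=59=111011 popcount=5 -> skip
r=60=111100 popcount=4 -> skip
r=61=111101 popcount=5 -> skip
r=62=111110 popcount=5 -> skip
r=63=111111 popcount=6 -> skip
r=64=1000000 popcount=1 -> skip
r=65=1000001 popcount=2 -> KEEP
r=66=1000010 popcount=2 -> KEEP
r=67=1000011 popcount=3 -> skip
r=68=1000100 popcount=2 -> KEEP
r=69=1000101 popcount=3 -> skip
r=70=1000110 popcount=3 -> skip
r=71=1000111 popcount=4 -> skip
r=72=1001000 popcount=2 -> KEEP
r=73=1001001 popcount=3 -> skip
r=74=1001010 popcount=3 -> skip
r=75=1001011 popcount=4 -> skip
r=76=1001100 popcount=3 -> skip
r=77=1001101 popcount=4 -> skip
r=78=1001110 popcount=4 -> skip
r=79=1001111 popcount=5 -> skip
r=80=1010000 popcount=2 -> KEEP
r=81=1010001 popcount=3 -> skip
r=82=1010010 popcount=3 -> skip
r=83=1010011 popcount=4 -> skip
r=84=1010100 popcount=3 -> skip
r=85=1010101 popcount=4 -> skip
r=86=1010110 popcount=4 -> skip
r=87=1010111 popcount=5 -> skip
r=88=1011000 popcount=3 -> skip
Kept rows: 48 65 66 68 72 80

Answer: 48 65 66 68 72 80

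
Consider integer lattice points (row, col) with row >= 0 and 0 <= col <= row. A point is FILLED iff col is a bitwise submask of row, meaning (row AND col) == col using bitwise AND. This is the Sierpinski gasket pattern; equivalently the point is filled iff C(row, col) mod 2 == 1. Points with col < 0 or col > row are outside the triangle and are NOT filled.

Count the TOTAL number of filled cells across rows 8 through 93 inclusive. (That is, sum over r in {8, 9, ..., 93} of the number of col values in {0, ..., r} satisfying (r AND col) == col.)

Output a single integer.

Answer: 1092

Derivation:
r8=1000 pc1: +2 =2
r9=1001 pc2: +4 =6
r10=1010 pc2: +4 =10
r11=1011 pc3: +8 =18
r12=1100 pc2: +4 =22
r13=1101 pc3: +8 =30
r14=1110 pc3: +8 =38
r15=1111 pc4: +16 =54
r16=10000 pc1: +2 =56
r17=10001 pc2: +4 =60
r18=10010 pc2: +4 =64
r19=10011 pc3: +8 =72
r20=10100 pc2: +4 =76
r21=10101 pc3: +8 =84
r22=10110 pc3: +8 =92
r23=10111 pc4: +16 =108
r24=11000 pc2: +4 =112
r25=11001 pc3: +8 =120
r26=11010 pc3: +8 =128
r27=11011 pc4: +16 =144
r28=11100 pc3: +8 =152
r29=11101 pc4: +16 =168
r30=11110 pc4: +16 =184
r31=11111 pc5: +32 =216
r32=100000 pc1: +2 =218
r33=100001 pc2: +4 =222
r34=100010 pc2: +4 =226
r35=100011 pc3: +8 =234
r36=100100 pc2: +4 =238
r37=100101 pc3: +8 =246
r38=100110 pc3: +8 =254
r39=100111 pc4: +16 =270
r40=101000 pc2: +4 =274
r41=101001 pc3: +8 =282
r42=101010 pc3: +8 =290
r43=101011 pc4: +16 =306
r44=101100 pc3: +8 =314
r45=101101 pc4: +16 =330
r46=101110 pc4: +16 =346
r47=101111 pc5: +32 =378
r48=110000 pc2: +4 =382
r49=110001 pc3: +8 =390
r50=110010 pc3: +8 =398
r51=110011 pc4: +16 =414
r52=110100 pc3: +8 =422
r53=110101 pc4: +16 =438
r54=110110 pc4: +16 =454
r55=110111 pc5: +32 =486
r56=111000 pc3: +8 =494
r57=111001 pc4: +16 =510
r58=111010 pc4: +16 =526
r59=111011 pc5: +32 =558
r60=111100 pc4: +16 =574
r61=111101 pc5: +32 =606
r62=111110 pc5: +32 =638
r63=111111 pc6: +64 =702
r64=1000000 pc1: +2 =704
r65=1000001 pc2: +4 =708
r66=1000010 pc2: +4 =712
r67=1000011 pc3: +8 =720
r68=1000100 pc2: +4 =724
r69=1000101 pc3: +8 =732
r70=1000110 pc3: +8 =740
r71=1000111 pc4: +16 =756
r72=1001000 pc2: +4 =760
r73=1001001 pc3: +8 =768
r74=1001010 pc3: +8 =776
r75=1001011 pc4: +16 =792
r76=1001100 pc3: +8 =800
r77=1001101 pc4: +16 =816
r78=1001110 pc4: +16 =832
r79=1001111 pc5: +32 =864
r80=1010000 pc2: +4 =868
r81=1010001 pc3: +8 =876
r82=1010010 pc3: +8 =884
r83=1010011 pc4: +16 =900
r84=1010100 pc3: +8 =908
r85=1010101 pc4: +16 =924
r86=1010110 pc4: +16 =940
r87=1010111 pc5: +32 =972
r88=1011000 pc3: +8 =980
r89=1011001 pc4: +16 =996
r90=1011010 pc4: +16 =1012
r91=1011011 pc5: +32 =1044
r92=1011100 pc4: +16 =1060
r93=1011101 pc5: +32 =1092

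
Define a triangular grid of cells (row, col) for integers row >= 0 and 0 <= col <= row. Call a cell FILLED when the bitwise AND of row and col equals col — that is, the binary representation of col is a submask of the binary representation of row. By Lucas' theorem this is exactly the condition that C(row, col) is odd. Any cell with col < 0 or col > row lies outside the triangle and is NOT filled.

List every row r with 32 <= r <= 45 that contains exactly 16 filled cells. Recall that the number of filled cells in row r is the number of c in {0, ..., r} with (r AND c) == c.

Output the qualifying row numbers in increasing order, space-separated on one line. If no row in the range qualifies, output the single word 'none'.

Row r has 2^popcount(r) filled cells, so we need popcount(r) = log2(16) = 4.
Scan r = 32..45 and keep those with exactly 4 one-bits:
r=32=100000 popcount=1 -> skip
r=33=100001 popcount=2 -> skip
r=34=100010 popcount=2 -> skip
r=35=100011 popcount=3 -> skip
r=36=100100 popcount=2 -> skip
r=37=100101 popcount=3 -> skip
r=38=100110 popcount=3 -> skip
r=39=100111 popcount=4 -> KEEP
r=40=101000 popcount=2 -> skip
r=41=101001 popcount=3 -> skip
r=42=101010 popcount=3 -> skip
r=43=101011 popcount=4 -> KEEP
r=44=101100 popcount=3 -> skip
r=45=101101 popcount=4 -> KEEP
Kept rows: 39 43 45

Answer: 39 43 45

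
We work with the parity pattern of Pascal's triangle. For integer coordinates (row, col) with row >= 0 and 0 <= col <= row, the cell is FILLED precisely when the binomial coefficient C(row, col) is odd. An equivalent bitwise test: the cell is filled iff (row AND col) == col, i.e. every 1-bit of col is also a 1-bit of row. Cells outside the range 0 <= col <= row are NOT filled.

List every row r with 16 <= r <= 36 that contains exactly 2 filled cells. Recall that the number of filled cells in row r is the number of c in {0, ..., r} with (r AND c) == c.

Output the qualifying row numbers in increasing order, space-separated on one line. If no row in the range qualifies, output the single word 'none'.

Answer: 16 32

Derivation:
Row r has 2^popcount(r) filled cells, so we need popcount(r) = log2(2) = 1.
Scan r = 16..36 and keep those with exactly 1 one-bits:
r=16=10000 popcount=1 -> KEEP
r=17=10001 popcount=2 -> skip
r=18=10010 popcount=2 -> skip
r=19=10011 popcount=3 -> skip
r=20=10100 popcount=2 -> skip
r=21=10101 popcount=3 -> skip
r=22=10110 popcount=3 -> skip
r=23=10111 popcount=4 -> skip
r=24=11000 popcount=2 -> skip
r=25=11001 popcount=3 -> skip
r=26=11010 popcount=3 -> skip
r=27=11011 popcount=4 -> skip
r=28=11100 popcount=3 -> skip
r=29=11101 popcount=4 -> skip
r=30=11110 popcount=4 -> skip
r=31=11111 popcount=5 -> skip
r=32=100000 popcount=1 -> KEEP
r=33=100001 popcount=2 -> skip
r=34=100010 popcount=2 -> skip
r=35=100011 popcount=3 -> skip
r=36=100100 popcount=2 -> skip
Kept rows: 16 32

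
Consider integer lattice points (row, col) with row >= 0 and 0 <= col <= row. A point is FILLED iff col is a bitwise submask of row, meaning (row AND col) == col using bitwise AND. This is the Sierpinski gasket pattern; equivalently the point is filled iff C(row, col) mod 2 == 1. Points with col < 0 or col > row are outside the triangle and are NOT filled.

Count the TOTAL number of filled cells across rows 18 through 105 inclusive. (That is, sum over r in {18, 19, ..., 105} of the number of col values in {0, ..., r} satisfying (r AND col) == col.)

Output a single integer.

Answer: 1260

Derivation:
r18=10010 pc2: +4 =4
r19=10011 pc3: +8 =12
r20=10100 pc2: +4 =16
r21=10101 pc3: +8 =24
r22=10110 pc3: +8 =32
r23=10111 pc4: +16 =48
r24=11000 pc2: +4 =52
r25=11001 pc3: +8 =60
r26=11010 pc3: +8 =68
r27=11011 pc4: +16 =84
r28=11100 pc3: +8 =92
r29=11101 pc4: +16 =108
r30=11110 pc4: +16 =124
r31=11111 pc5: +32 =156
r32=100000 pc1: +2 =158
r33=100001 pc2: +4 =162
r34=100010 pc2: +4 =166
r35=100011 pc3: +8 =174
r36=100100 pc2: +4 =178
r37=100101 pc3: +8 =186
r38=100110 pc3: +8 =194
r39=100111 pc4: +16 =210
r40=101000 pc2: +4 =214
r41=101001 pc3: +8 =222
r42=101010 pc3: +8 =230
r43=101011 pc4: +16 =246
r44=101100 pc3: +8 =254
r45=101101 pc4: +16 =270
r46=101110 pc4: +16 =286
r47=101111 pc5: +32 =318
r48=110000 pc2: +4 =322
r49=110001 pc3: +8 =330
r50=110010 pc3: +8 =338
r51=110011 pc4: +16 =354
r52=110100 pc3: +8 =362
r53=110101 pc4: +16 =378
r54=110110 pc4: +16 =394
r55=110111 pc5: +32 =426
r56=111000 pc3: +8 =434
r57=111001 pc4: +16 =450
r58=111010 pc4: +16 =466
r59=111011 pc5: +32 =498
r60=111100 pc4: +16 =514
r61=111101 pc5: +32 =546
r62=111110 pc5: +32 =578
r63=111111 pc6: +64 =642
r64=1000000 pc1: +2 =644
r65=1000001 pc2: +4 =648
r66=1000010 pc2: +4 =652
r67=1000011 pc3: +8 =660
r68=1000100 pc2: +4 =664
r69=1000101 pc3: +8 =672
r70=1000110 pc3: +8 =680
r71=1000111 pc4: +16 =696
r72=1001000 pc2: +4 =700
r73=1001001 pc3: +8 =708
r74=1001010 pc3: +8 =716
r75=1001011 pc4: +16 =732
r76=1001100 pc3: +8 =740
r77=1001101 pc4: +16 =756
r78=1001110 pc4: +16 =772
r79=1001111 pc5: +32 =804
r80=1010000 pc2: +4 =808
r81=1010001 pc3: +8 =816
r82=1010010 pc3: +8 =824
r83=1010011 pc4: +16 =840
r84=1010100 pc3: +8 =848
r85=1010101 pc4: +16 =864
r86=1010110 pc4: +16 =880
r87=1010111 pc5: +32 =912
r88=1011000 pc3: +8 =920
r89=1011001 pc4: +16 =936
r90=1011010 pc4: +16 =952
r91=1011011 pc5: +32 =984
r92=1011100 pc4: +16 =1000
r93=1011101 pc5: +32 =1032
r94=1011110 pc5: +32 =1064
r95=1011111 pc6: +64 =1128
r96=1100000 pc2: +4 =1132
r97=1100001 pc3: +8 =1140
r98=1100010 pc3: +8 =1148
r99=1100011 pc4: +16 =1164
r100=1100100 pc3: +8 =1172
r101=1100101 pc4: +16 =1188
r102=1100110 pc4: +16 =1204
r103=1100111 pc5: +32 =1236
r104=1101000 pc3: +8 =1244
r105=1101001 pc4: +16 =1260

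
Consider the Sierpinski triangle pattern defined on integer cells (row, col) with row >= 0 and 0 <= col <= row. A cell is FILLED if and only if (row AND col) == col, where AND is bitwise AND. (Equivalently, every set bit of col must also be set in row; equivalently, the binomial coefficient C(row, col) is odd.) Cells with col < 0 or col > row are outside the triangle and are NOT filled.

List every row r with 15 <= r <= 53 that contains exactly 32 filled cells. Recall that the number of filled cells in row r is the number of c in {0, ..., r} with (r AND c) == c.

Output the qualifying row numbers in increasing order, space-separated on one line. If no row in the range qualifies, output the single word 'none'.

Answer: 31 47

Derivation:
Row r has 2^popcount(r) filled cells, so we need popcount(r) = log2(32) = 5.
Scan r = 15..53 and keep those with exactly 5 one-bits:
r=15=1111 popcount=4 -> skip
r=16=10000 popcount=1 -> skip
r=17=10001 popcount=2 -> skip
r=18=10010 popcount=2 -> skip
r=19=10011 popcount=3 -> skip
r=20=10100 popcount=2 -> skip
r=21=10101 popcount=3 -> skip
r=22=10110 popcount=3 -> skip
r=23=10111 popcount=4 -> skip
r=24=11000 popcount=2 -> skip
r=25=11001 popcount=3 -> skip
r=26=11010 popcount=3 -> skip
r=27=11011 popcount=4 -> skip
r=28=11100 popcount=3 -> skip
r=29=11101 popcount=4 -> skip
r=30=11110 popcount=4 -> skip
r=31=11111 popcount=5 -> KEEP
r=32=100000 popcount=1 -> skip
r=33=100001 popcount=2 -> skip
r=34=100010 popcount=2 -> skip
r=35=100011 popcount=3 -> skip
r=36=100100 popcount=2 -> skip
r=37=100101 popcount=3 -> skip
r=38=100110 popcount=3 -> skip
r=39=100111 popcount=4 -> skip
r=40=101000 popcount=2 -> skip
r=41=101001 popcount=3 -> skip
r=42=101010 popcount=3 -> skip
r=43=101011 popcount=4 -> skip
r=44=101100 popcount=3 -> skip
r=45=101101 popcount=4 -> skip
r=46=101110 popcount=4 -> skip
r=47=101111 popcount=5 -> KEEP
r=48=110000 popcount=2 -> skip
r=49=110001 popcount=3 -> skip
r=50=110010 popcount=3 -> skip
r=51=110011 popcount=4 -> skip
r=52=110100 popcount=3 -> skip
r=53=110101 popcount=4 -> skip
Kept rows: 31 47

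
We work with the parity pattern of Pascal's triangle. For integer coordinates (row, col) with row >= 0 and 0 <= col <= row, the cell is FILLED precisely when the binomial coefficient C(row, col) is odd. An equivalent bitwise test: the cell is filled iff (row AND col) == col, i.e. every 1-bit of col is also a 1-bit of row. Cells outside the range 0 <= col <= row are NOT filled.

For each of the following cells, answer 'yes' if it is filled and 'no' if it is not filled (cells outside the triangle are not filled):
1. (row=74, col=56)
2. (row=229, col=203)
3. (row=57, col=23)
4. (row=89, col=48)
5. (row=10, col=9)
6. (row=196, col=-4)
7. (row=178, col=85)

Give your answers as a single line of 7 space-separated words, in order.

Answer: no no no no no no no

Derivation:
(74,56): row=0b1001010, col=0b111000, row AND col = 0b1000 = 8; 8 != 56 -> empty
(229,203): row=0b11100101, col=0b11001011, row AND col = 0b11000001 = 193; 193 != 203 -> empty
(57,23): row=0b111001, col=0b10111, row AND col = 0b10001 = 17; 17 != 23 -> empty
(89,48): row=0b1011001, col=0b110000, row AND col = 0b10000 = 16; 16 != 48 -> empty
(10,9): row=0b1010, col=0b1001, row AND col = 0b1000 = 8; 8 != 9 -> empty
(196,-4): col outside [0, 196] -> not filled
(178,85): row=0b10110010, col=0b1010101, row AND col = 0b10000 = 16; 16 != 85 -> empty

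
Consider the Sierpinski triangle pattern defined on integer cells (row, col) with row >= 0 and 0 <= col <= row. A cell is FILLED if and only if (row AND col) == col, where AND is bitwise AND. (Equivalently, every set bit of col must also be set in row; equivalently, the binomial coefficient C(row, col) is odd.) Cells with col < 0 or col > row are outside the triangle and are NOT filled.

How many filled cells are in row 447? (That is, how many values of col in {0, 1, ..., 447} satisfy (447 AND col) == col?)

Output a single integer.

447 in binary = 110111111
popcount(447) = number of 1-bits in 110111111 = 8
A col c satisfies (447 AND c) == c iff every set bit of c is also set in 447; each of the 8 set bits of 447 can independently be on or off in c.
count = 2^8 = 256

Answer: 256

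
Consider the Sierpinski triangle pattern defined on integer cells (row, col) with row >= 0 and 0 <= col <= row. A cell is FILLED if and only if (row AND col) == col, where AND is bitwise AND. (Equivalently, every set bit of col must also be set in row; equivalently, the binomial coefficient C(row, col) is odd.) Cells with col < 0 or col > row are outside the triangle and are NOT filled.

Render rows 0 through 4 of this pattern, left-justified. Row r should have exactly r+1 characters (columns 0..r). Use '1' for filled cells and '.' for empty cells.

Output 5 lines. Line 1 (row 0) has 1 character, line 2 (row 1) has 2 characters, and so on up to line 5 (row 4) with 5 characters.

r0=0: 1
r1=1: 11
r2=10: 1.1
r3=11: 1111
r4=100: 1...1

Answer: 1
11
1.1
1111
1...1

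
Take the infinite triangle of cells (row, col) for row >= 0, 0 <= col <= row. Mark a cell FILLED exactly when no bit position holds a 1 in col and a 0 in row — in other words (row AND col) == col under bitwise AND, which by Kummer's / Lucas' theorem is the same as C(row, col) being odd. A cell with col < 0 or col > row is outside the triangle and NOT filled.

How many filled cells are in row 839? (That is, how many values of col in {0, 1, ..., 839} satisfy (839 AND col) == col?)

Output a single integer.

Answer: 64

Derivation:
839 in binary = 1101000111
popcount(839) = number of 1-bits in 1101000111 = 6
A col c satisfies (839 AND c) == c iff every set bit of c is also set in 839; each of the 6 set bits of 839 can independently be on or off in c.
count = 2^6 = 64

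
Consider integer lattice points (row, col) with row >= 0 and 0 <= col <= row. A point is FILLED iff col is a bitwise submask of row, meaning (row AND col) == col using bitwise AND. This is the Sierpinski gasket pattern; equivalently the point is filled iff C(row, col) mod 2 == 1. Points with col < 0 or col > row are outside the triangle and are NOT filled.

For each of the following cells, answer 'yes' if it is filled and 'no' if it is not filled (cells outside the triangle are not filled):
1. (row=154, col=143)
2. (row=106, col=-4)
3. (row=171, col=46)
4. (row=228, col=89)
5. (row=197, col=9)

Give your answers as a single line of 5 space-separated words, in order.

(154,143): row=0b10011010, col=0b10001111, row AND col = 0b10001010 = 138; 138 != 143 -> empty
(106,-4): col outside [0, 106] -> not filled
(171,46): row=0b10101011, col=0b101110, row AND col = 0b101010 = 42; 42 != 46 -> empty
(228,89): row=0b11100100, col=0b1011001, row AND col = 0b1000000 = 64; 64 != 89 -> empty
(197,9): row=0b11000101, col=0b1001, row AND col = 0b1 = 1; 1 != 9 -> empty

Answer: no no no no no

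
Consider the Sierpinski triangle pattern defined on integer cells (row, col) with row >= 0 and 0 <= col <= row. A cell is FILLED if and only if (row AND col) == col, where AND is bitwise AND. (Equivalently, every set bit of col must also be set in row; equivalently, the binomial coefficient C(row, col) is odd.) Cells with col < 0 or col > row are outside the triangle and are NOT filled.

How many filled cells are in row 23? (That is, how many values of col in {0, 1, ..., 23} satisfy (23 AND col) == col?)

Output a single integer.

23 in binary = 10111
popcount(23) = number of 1-bits in 10111 = 4
A col c satisfies (23 AND c) == c iff every set bit of c is also set in 23; each of the 4 set bits of 23 can independently be on or off in c.
count = 2^4 = 16

Answer: 16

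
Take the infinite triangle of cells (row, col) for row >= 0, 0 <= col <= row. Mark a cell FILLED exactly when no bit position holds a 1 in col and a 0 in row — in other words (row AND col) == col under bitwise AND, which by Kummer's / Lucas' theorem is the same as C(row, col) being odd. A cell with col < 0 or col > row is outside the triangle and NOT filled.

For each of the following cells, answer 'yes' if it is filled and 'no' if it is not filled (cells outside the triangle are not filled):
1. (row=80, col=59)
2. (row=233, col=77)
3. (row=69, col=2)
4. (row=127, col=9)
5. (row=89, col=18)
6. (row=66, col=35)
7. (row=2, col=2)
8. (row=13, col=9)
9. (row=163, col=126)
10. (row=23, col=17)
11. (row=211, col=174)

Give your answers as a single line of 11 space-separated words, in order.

(80,59): row=0b1010000, col=0b111011, row AND col = 0b10000 = 16; 16 != 59 -> empty
(233,77): row=0b11101001, col=0b1001101, row AND col = 0b1001001 = 73; 73 != 77 -> empty
(69,2): row=0b1000101, col=0b10, row AND col = 0b0 = 0; 0 != 2 -> empty
(127,9): row=0b1111111, col=0b1001, row AND col = 0b1001 = 9; 9 == 9 -> filled
(89,18): row=0b1011001, col=0b10010, row AND col = 0b10000 = 16; 16 != 18 -> empty
(66,35): row=0b1000010, col=0b100011, row AND col = 0b10 = 2; 2 != 35 -> empty
(2,2): row=0b10, col=0b10, row AND col = 0b10 = 2; 2 == 2 -> filled
(13,9): row=0b1101, col=0b1001, row AND col = 0b1001 = 9; 9 == 9 -> filled
(163,126): row=0b10100011, col=0b1111110, row AND col = 0b100010 = 34; 34 != 126 -> empty
(23,17): row=0b10111, col=0b10001, row AND col = 0b10001 = 17; 17 == 17 -> filled
(211,174): row=0b11010011, col=0b10101110, row AND col = 0b10000010 = 130; 130 != 174 -> empty

Answer: no no no yes no no yes yes no yes no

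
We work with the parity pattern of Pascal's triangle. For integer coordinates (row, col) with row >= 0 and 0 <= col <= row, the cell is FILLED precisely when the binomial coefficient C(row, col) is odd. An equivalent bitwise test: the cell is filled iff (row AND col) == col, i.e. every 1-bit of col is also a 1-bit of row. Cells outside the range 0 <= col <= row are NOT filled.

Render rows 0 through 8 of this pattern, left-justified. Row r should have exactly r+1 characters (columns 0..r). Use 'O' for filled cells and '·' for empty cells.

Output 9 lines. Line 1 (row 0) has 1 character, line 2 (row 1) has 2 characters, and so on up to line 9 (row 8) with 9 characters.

Answer: O
OO
O·O
OOOO
O···O
OO··OO
O·O·O·O
OOOOOOOO
O·······O

Derivation:
r0=0: O
r1=1: OO
r2=10: O·O
r3=11: OOOO
r4=100: O···O
r5=101: OO··OO
r6=110: O·O·O·O
r7=111: OOOOOOOO
r8=1000: O·······O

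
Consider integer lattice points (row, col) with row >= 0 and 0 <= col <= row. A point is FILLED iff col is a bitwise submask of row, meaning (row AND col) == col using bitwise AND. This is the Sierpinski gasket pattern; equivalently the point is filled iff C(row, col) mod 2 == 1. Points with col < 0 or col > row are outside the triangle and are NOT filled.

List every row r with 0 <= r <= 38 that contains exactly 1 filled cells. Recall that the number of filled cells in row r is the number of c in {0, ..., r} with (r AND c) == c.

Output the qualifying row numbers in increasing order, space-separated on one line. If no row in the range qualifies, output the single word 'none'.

Row r has 2^popcount(r) filled cells, so we need popcount(r) = log2(1) = 0.
Scan r = 0..38 and keep those with exactly 0 one-bits:
r=0=0 popcount=0 -> KEEP
r=1=1 popcount=1 -> skip
r=2=10 popcount=1 -> skip
r=3=11 popcount=2 -> skip
r=4=100 popcount=1 -> skip
r=5=101 popcount=2 -> skip
r=6=110 popcount=2 -> skip
r=7=111 popcount=3 -> skip
r=8=1000 popcount=1 -> skip
r=9=1001 popcount=2 -> skip
r=10=1010 popcount=2 -> skip
r=11=1011 popcount=3 -> skip
r=12=1100 popcount=2 -> skip
r=13=1101 popcount=3 -> skip
r=14=1110 popcount=3 -> skip
r=15=1111 popcount=4 -> skip
r=16=10000 popcount=1 -> skip
r=17=10001 popcount=2 -> skip
r=18=10010 popcount=2 -> skip
r=19=10011 popcount=3 -> skip
r=20=10100 popcount=2 -> skip
r=21=10101 popcount=3 -> skip
r=22=10110 popcount=3 -> skip
r=23=10111 popcount=4 -> skip
r=24=11000 popcount=2 -> skip
r=25=11001 popcount=3 -> skip
r=26=11010 popcount=3 -> skip
r=27=11011 popcount=4 -> skip
r=28=11100 popcount=3 -> skip
r=29=11101 popcount=4 -> skip
r=30=11110 popcount=4 -> skip
r=31=11111 popcount=5 -> skip
r=32=100000 popcount=1 -> skip
r=33=100001 popcount=2 -> skip
r=34=100010 popcount=2 -> skip
r=35=100011 popcount=3 -> skip
r=36=100100 popcount=2 -> skip
r=37=100101 popcount=3 -> skip
r=38=100110 popcount=3 -> skip
Kept rows: 0

Answer: 0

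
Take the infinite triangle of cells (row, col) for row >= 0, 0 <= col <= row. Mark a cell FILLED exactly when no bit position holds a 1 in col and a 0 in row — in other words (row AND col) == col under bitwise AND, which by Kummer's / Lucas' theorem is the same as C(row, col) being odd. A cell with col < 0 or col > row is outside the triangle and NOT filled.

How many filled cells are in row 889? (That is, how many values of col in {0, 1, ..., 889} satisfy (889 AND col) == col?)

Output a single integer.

889 in binary = 1101111001
popcount(889) = number of 1-bits in 1101111001 = 7
A col c satisfies (889 AND c) == c iff every set bit of c is also set in 889; each of the 7 set bits of 889 can independently be on or off in c.
count = 2^7 = 128

Answer: 128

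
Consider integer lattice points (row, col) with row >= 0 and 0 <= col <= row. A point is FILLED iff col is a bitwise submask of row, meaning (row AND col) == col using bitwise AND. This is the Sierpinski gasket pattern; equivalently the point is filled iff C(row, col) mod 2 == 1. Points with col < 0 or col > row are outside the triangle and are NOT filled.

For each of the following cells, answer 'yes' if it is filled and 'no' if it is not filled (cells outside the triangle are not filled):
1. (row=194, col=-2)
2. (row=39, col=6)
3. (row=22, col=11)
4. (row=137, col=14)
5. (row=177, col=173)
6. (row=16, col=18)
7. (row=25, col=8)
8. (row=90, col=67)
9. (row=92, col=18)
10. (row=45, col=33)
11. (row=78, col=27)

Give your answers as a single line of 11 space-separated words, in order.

(194,-2): col outside [0, 194] -> not filled
(39,6): row=0b100111, col=0b110, row AND col = 0b110 = 6; 6 == 6 -> filled
(22,11): row=0b10110, col=0b1011, row AND col = 0b10 = 2; 2 != 11 -> empty
(137,14): row=0b10001001, col=0b1110, row AND col = 0b1000 = 8; 8 != 14 -> empty
(177,173): row=0b10110001, col=0b10101101, row AND col = 0b10100001 = 161; 161 != 173 -> empty
(16,18): col outside [0, 16] -> not filled
(25,8): row=0b11001, col=0b1000, row AND col = 0b1000 = 8; 8 == 8 -> filled
(90,67): row=0b1011010, col=0b1000011, row AND col = 0b1000010 = 66; 66 != 67 -> empty
(92,18): row=0b1011100, col=0b10010, row AND col = 0b10000 = 16; 16 != 18 -> empty
(45,33): row=0b101101, col=0b100001, row AND col = 0b100001 = 33; 33 == 33 -> filled
(78,27): row=0b1001110, col=0b11011, row AND col = 0b1010 = 10; 10 != 27 -> empty

Answer: no yes no no no no yes no no yes no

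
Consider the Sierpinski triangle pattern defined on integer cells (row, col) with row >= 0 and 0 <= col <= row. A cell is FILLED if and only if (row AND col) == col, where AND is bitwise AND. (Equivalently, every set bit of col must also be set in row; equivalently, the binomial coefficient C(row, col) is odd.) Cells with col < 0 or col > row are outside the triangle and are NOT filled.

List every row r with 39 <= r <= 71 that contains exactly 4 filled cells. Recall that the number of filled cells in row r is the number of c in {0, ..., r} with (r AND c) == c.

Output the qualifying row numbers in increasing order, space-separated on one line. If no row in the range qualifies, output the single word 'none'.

Row r has 2^popcount(r) filled cells, so we need popcount(r) = log2(4) = 2.
Scan r = 39..71 and keep those with exactly 2 one-bits:
r=39=100111 popcount=4 -> skip
r=40=101000 popcount=2 -> KEEP
r=41=101001 popcount=3 -> skip
r=42=101010 popcount=3 -> skip
r=43=101011 popcount=4 -> skip
r=44=101100 popcount=3 -> skip
r=45=101101 popcount=4 -> skip
r=46=101110 popcount=4 -> skip
r=47=101111 popcount=5 -> skip
r=48=110000 popcount=2 -> KEEP
r=49=110001 popcount=3 -> skip
r=50=110010 popcount=3 -> skip
r=51=110011 popcount=4 -> skip
r=52=110100 popcount=3 -> skip
r=53=110101 popcount=4 -> skip
r=54=110110 popcount=4 -> skip
r=55=110111 popcount=5 -> skip
r=56=111000 popcount=3 -> skip
r=57=111001 popcount=4 -> skip
r=58=111010 popcount=4 -> skip
r=59=111011 popcount=5 -> skip
r=60=111100 popcount=4 -> skip
r=61=111101 popcount=5 -> skip
r=62=111110 popcount=5 -> skip
r=63=111111 popcount=6 -> skip
r=64=1000000 popcount=1 -> skip
r=65=1000001 popcount=2 -> KEEP
r=66=1000010 popcount=2 -> KEEP
r=67=1000011 popcount=3 -> skip
r=68=1000100 popcount=2 -> KEEP
r=69=1000101 popcount=3 -> skip
r=70=1000110 popcount=3 -> skip
r=71=1000111 popcount=4 -> skip
Kept rows: 40 48 65 66 68

Answer: 40 48 65 66 68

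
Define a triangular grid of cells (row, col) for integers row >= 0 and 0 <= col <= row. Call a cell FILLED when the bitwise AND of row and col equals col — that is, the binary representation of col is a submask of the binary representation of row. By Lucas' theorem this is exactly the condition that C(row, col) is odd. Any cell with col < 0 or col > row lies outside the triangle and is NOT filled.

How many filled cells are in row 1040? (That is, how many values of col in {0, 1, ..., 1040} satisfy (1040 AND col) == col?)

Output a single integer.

1040 in binary = 10000010000
popcount(1040) = number of 1-bits in 10000010000 = 2
A col c satisfies (1040 AND c) == c iff every set bit of c is also set in 1040; each of the 2 set bits of 1040 can independently be on or off in c.
count = 2^2 = 4

Answer: 4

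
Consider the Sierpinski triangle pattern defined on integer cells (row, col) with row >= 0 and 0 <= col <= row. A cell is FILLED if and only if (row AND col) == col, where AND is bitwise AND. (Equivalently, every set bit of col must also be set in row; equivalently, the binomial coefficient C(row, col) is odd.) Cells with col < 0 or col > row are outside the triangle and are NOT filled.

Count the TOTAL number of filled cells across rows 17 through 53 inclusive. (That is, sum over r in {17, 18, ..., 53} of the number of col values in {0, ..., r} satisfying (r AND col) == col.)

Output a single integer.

r17=10001 pc2: +4 =4
r18=10010 pc2: +4 =8
r19=10011 pc3: +8 =16
r20=10100 pc2: +4 =20
r21=10101 pc3: +8 =28
r22=10110 pc3: +8 =36
r23=10111 pc4: +16 =52
r24=11000 pc2: +4 =56
r25=11001 pc3: +8 =64
r26=11010 pc3: +8 =72
r27=11011 pc4: +16 =88
r28=11100 pc3: +8 =96
r29=11101 pc4: +16 =112
r30=11110 pc4: +16 =128
r31=11111 pc5: +32 =160
r32=100000 pc1: +2 =162
r33=100001 pc2: +4 =166
r34=100010 pc2: +4 =170
r35=100011 pc3: +8 =178
r36=100100 pc2: +4 =182
r37=100101 pc3: +8 =190
r38=100110 pc3: +8 =198
r39=100111 pc4: +16 =214
r40=101000 pc2: +4 =218
r41=101001 pc3: +8 =226
r42=101010 pc3: +8 =234
r43=101011 pc4: +16 =250
r44=101100 pc3: +8 =258
r45=101101 pc4: +16 =274
r46=101110 pc4: +16 =290
r47=101111 pc5: +32 =322
r48=110000 pc2: +4 =326
r49=110001 pc3: +8 =334
r50=110010 pc3: +8 =342
r51=110011 pc4: +16 =358
r52=110100 pc3: +8 =366
r53=110101 pc4: +16 =382

Answer: 382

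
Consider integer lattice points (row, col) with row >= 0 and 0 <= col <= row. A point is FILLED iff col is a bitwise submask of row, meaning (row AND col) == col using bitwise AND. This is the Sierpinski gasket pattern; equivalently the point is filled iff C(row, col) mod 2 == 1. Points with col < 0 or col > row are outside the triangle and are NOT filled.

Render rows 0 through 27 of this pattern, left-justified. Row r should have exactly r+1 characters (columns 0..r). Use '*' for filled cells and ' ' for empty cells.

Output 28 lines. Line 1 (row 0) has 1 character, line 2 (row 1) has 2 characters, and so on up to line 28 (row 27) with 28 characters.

Answer: *
**
* *
****
*   *
**  **
* * * *
********
*       *
**      **
* *     * *
****    ****
*   *   *   *
**  **  **  **
* * * * * * * *
****************
*               *
**              **
* *             * *
****            ****
*   *           *   *
**  **          **  **
* * * *         * * * *
********        ********
*       *       *       *
**      **      **      **
* *     * *     * *     * *
****    ****    ****    ****

Derivation:
r0=0: *
r1=1: **
r2=10: * *
r3=11: ****
r4=100: *   *
r5=101: **  **
r6=110: * * * *
r7=111: ********
r8=1000: *       *
r9=1001: **      **
r10=1010: * *     * *
r11=1011: ****    ****
r12=1100: *   *   *   *
r13=1101: **  **  **  **
r14=1110: * * * * * * * *
r15=1111: ****************
r16=10000: *               *
r17=10001: **              **
r18=10010: * *             * *
r19=10011: ****            ****
r20=10100: *   *           *   *
r21=10101: **  **          **  **
r22=10110: * * * *         * * * *
r23=10111: ********        ********
r24=11000: *       *       *       *
r25=11001: **      **      **      **
r26=11010: * *     * *     * *     * *
r27=11011: ****    ****    ****    ****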